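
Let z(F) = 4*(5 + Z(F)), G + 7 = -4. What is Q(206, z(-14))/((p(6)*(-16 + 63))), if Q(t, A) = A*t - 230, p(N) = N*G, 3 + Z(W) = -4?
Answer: 313/517 ≈ 0.60542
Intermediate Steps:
Z(W) = -7 (Z(W) = -3 - 4 = -7)
G = -11 (G = -7 - 4 = -11)
p(N) = -11*N (p(N) = N*(-11) = -11*N)
z(F) = -8 (z(F) = 4*(5 - 7) = 4*(-2) = -8)
Q(t, A) = -230 + A*t
Q(206, z(-14))/((p(6)*(-16 + 63))) = (-230 - 8*206)/(((-11*6)*(-16 + 63))) = (-230 - 1648)/((-66*47)) = -1878/(-3102) = -1878*(-1/3102) = 313/517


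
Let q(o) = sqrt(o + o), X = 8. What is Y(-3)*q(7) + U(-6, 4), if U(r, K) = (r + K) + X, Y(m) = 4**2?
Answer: 6 + 16*sqrt(14) ≈ 65.866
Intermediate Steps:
q(o) = sqrt(2)*sqrt(o) (q(o) = sqrt(2*o) = sqrt(2)*sqrt(o))
Y(m) = 16
U(r, K) = 8 + K + r (U(r, K) = (r + K) + 8 = (K + r) + 8 = 8 + K + r)
Y(-3)*q(7) + U(-6, 4) = 16*(sqrt(2)*sqrt(7)) + (8 + 4 - 6) = 16*sqrt(14) + 6 = 6 + 16*sqrt(14)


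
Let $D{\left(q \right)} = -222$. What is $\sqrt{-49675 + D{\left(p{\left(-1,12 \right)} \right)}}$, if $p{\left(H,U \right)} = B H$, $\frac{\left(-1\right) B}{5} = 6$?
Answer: $i \sqrt{49897} \approx 223.38 i$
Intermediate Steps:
$B = -30$ ($B = \left(-5\right) 6 = -30$)
$p{\left(H,U \right)} = - 30 H$
$\sqrt{-49675 + D{\left(p{\left(-1,12 \right)} \right)}} = \sqrt{-49675 - 222} = \sqrt{-49897} = i \sqrt{49897}$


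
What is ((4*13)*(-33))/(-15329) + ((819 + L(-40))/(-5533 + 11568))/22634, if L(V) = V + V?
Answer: 234410390171/2093882996510 ≈ 0.11195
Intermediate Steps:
L(V) = 2*V
((4*13)*(-33))/(-15329) + ((819 + L(-40))/(-5533 + 11568))/22634 = ((4*13)*(-33))/(-15329) + ((819 + 2*(-40))/(-5533 + 11568))/22634 = (52*(-33))*(-1/15329) + ((819 - 80)/6035)*(1/22634) = -1716*(-1/15329) + (739*(1/6035))*(1/22634) = 1716/15329 + (739/6035)*(1/22634) = 1716/15329 + 739/136596190 = 234410390171/2093882996510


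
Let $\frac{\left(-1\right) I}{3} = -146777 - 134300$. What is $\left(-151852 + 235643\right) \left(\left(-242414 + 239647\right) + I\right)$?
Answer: $70423319024$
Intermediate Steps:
$I = 843231$ ($I = - 3 \left(-146777 - 134300\right) = \left(-3\right) \left(-281077\right) = 843231$)
$\left(-151852 + 235643\right) \left(\left(-242414 + 239647\right) + I\right) = \left(-151852 + 235643\right) \left(\left(-242414 + 239647\right) + 843231\right) = 83791 \left(-2767 + 843231\right) = 83791 \cdot 840464 = 70423319024$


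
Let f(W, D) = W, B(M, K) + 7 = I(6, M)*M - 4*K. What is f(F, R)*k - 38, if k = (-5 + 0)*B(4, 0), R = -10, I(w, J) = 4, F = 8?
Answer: -398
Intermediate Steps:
B(M, K) = -7 - 4*K + 4*M (B(M, K) = -7 + (4*M - 4*K) = -7 + (-4*K + 4*M) = -7 - 4*K + 4*M)
k = -45 (k = (-5 + 0)*(-7 - 4*0 + 4*4) = -5*(-7 + 0 + 16) = -5*9 = -45)
f(F, R)*k - 38 = 8*(-45) - 38 = -360 - 38 = -398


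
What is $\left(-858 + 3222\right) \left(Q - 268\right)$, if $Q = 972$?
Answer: $1664256$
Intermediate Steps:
$\left(-858 + 3222\right) \left(Q - 268\right) = \left(-858 + 3222\right) \left(972 - 268\right) = 2364 \cdot 704 = 1664256$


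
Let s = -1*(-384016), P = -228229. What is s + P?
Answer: 155787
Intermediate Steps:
s = 384016
s + P = 384016 - 228229 = 155787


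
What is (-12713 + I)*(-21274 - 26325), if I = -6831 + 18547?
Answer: 47456203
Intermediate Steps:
I = 11716
(-12713 + I)*(-21274 - 26325) = (-12713 + 11716)*(-21274 - 26325) = -997*(-47599) = 47456203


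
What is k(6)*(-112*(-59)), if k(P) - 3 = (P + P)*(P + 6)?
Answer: 971376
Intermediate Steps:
k(P) = 3 + 2*P*(6 + P) (k(P) = 3 + (P + P)*(P + 6) = 3 + (2*P)*(6 + P) = 3 + 2*P*(6 + P))
k(6)*(-112*(-59)) = (3 + 2*6² + 12*6)*(-112*(-59)) = (3 + 2*36 + 72)*6608 = (3 + 72 + 72)*6608 = 147*6608 = 971376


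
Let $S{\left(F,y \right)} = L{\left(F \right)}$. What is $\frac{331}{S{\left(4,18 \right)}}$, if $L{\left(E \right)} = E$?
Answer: $\frac{331}{4} \approx 82.75$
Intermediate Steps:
$S{\left(F,y \right)} = F$
$\frac{331}{S{\left(4,18 \right)}} = \frac{331}{4}$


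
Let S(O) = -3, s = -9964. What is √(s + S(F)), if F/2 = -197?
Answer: I*√9967 ≈ 99.835*I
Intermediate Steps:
F = -394 (F = 2*(-197) = -394)
√(s + S(F)) = √(-9964 - 3) = √(-9967) = I*√9967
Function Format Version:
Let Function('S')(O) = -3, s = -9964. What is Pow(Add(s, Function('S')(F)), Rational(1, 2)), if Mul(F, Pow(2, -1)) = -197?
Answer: Mul(I, Pow(9967, Rational(1, 2))) ≈ Mul(99.835, I)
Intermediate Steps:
F = -394 (F = Mul(2, -197) = -394)
Pow(Add(s, Function('S')(F)), Rational(1, 2)) = Pow(Add(-9964, -3), Rational(1, 2)) = Pow(-9967, Rational(1, 2)) = Mul(I, Pow(9967, Rational(1, 2)))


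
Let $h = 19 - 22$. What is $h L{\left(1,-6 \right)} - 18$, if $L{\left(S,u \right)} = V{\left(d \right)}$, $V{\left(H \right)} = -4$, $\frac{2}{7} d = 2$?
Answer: $-6$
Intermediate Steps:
$d = 7$ ($d = \frac{7}{2} \cdot 2 = 7$)
$L{\left(S,u \right)} = -4$
$h = -3$
$h L{\left(1,-6 \right)} - 18 = \left(-3\right) \left(-4\right) - 18 = 12 - 18 = -6$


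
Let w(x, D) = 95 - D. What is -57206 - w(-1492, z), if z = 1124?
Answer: -56177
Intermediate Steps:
-57206 - w(-1492, z) = -57206 - (95 - 1*1124) = -57206 - (95 - 1124) = -57206 - 1*(-1029) = -57206 + 1029 = -56177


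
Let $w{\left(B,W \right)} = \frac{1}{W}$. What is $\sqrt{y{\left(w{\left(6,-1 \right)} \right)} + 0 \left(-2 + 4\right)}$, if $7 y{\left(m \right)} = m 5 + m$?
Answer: $\frac{i \sqrt{42}}{7} \approx 0.92582 i$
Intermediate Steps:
$y{\left(m \right)} = \frac{6 m}{7}$ ($y{\left(m \right)} = \frac{m 5 + m}{7} = \frac{5 m + m}{7} = \frac{6 m}{7}$)
$\sqrt{y{\left(w{\left(6,-1 \right)} \right)} + 0 \left(-2 + 4\right)} = \sqrt{\frac{6}{7 \left(-1\right)} + 0 \left(-2 + 4\right)} = \sqrt{\frac{6}{7} \left(-1\right) + 0 \cdot 2} = \sqrt{- \frac{6}{7} + 0} = \sqrt{- \frac{6}{7}} = \frac{i \sqrt{42}}{7}$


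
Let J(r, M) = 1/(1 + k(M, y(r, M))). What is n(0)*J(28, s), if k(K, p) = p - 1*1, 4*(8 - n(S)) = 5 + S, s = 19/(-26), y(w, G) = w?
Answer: 27/112 ≈ 0.24107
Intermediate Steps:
s = -19/26 (s = 19*(-1/26) = -19/26 ≈ -0.73077)
n(S) = 27/4 - S/4 (n(S) = 8 - (5 + S)/4 = 8 + (-5/4 - S/4) = 27/4 - S/4)
k(K, p) = -1 + p (k(K, p) = p - 1 = -1 + p)
J(r, M) = 1/r (J(r, M) = 1/(1 + (-1 + r)) = 1/r)
n(0)*J(28, s) = (27/4 - ¼*0)/28 = (27/4 + 0)*(1/28) = (27/4)*(1/28) = 27/112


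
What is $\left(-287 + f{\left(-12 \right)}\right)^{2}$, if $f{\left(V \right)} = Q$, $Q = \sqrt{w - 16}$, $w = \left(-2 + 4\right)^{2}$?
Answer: $82357 - 1148 i \sqrt{3} \approx 82357.0 - 1988.4 i$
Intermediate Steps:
$w = 4$ ($w = 2^{2} = 4$)
$Q = 2 i \sqrt{3}$ ($Q = \sqrt{4 - 16} = \sqrt{-12} = 2 i \sqrt{3} \approx 3.4641 i$)
$f{\left(V \right)} = 2 i \sqrt{3}$
$\left(-287 + f{\left(-12 \right)}\right)^{2} = \left(-287 + 2 i \sqrt{3}\right)^{2}$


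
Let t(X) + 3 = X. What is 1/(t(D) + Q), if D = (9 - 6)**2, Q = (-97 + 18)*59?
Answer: -1/4655 ≈ -0.00021482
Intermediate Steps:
Q = -4661 (Q = -79*59 = -4661)
D = 9 (D = 3**2 = 9)
t(X) = -3 + X
1/(t(D) + Q) = 1/((-3 + 9) - 4661) = 1/(6 - 4661) = 1/(-4655) = -1/4655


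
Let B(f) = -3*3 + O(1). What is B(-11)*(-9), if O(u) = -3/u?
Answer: 108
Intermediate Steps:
B(f) = -12 (B(f) = -3*3 - 3/1 = -9 - 3*1 = -9 - 3 = -12)
B(-11)*(-9) = -12*(-9) = 108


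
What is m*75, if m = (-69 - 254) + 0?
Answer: -24225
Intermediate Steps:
m = -323 (m = -323 + 0 = -323)
m*75 = -323*75 = -24225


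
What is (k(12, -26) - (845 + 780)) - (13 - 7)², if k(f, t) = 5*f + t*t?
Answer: -925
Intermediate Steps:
k(f, t) = t² + 5*f (k(f, t) = 5*f + t² = t² + 5*f)
(k(12, -26) - (845 + 780)) - (13 - 7)² = (((-26)² + 5*12) - (845 + 780)) - (13 - 7)² = ((676 + 60) - 1*1625) - 1*6² = (736 - 1625) - 1*36 = -889 - 36 = -925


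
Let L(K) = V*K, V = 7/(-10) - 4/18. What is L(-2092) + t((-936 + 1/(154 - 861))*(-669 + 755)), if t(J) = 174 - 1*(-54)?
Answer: 97078/45 ≈ 2157.3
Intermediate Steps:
t(J) = 228 (t(J) = 174 + 54 = 228)
V = -83/90 (V = 7*(-1/10) - 4*1/18 = -7/10 - 2/9 = -83/90 ≈ -0.92222)
L(K) = -83*K/90
L(-2092) + t((-936 + 1/(154 - 861))*(-669 + 755)) = -83/90*(-2092) + 228 = 86818/45 + 228 = 97078/45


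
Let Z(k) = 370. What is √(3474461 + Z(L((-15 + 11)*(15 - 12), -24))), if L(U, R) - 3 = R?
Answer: √3474831 ≈ 1864.1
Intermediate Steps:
L(U, R) = 3 + R
√(3474461 + Z(L((-15 + 11)*(15 - 12), -24))) = √(3474461 + 370) = √3474831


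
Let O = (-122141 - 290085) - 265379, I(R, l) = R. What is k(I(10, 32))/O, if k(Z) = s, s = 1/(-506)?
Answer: 1/342868130 ≈ 2.9166e-9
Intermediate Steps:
O = -677605 (O = -412226 - 265379 = -677605)
s = -1/506 ≈ -0.0019763
k(Z) = -1/506
k(I(10, 32))/O = -1/506/(-677605) = -1/506*(-1/677605) = 1/342868130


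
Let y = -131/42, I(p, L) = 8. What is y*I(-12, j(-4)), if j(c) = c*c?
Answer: -524/21 ≈ -24.952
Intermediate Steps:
j(c) = c**2
y = -131/42 (y = -131*1/42 = -131/42 ≈ -3.1190)
y*I(-12, j(-4)) = -131/42*8 = -524/21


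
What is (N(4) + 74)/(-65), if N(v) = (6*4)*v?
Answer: -34/13 ≈ -2.6154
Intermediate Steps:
N(v) = 24*v
(N(4) + 74)/(-65) = (24*4 + 74)/(-65) = (96 + 74)*(-1/65) = 170*(-1/65) = -34/13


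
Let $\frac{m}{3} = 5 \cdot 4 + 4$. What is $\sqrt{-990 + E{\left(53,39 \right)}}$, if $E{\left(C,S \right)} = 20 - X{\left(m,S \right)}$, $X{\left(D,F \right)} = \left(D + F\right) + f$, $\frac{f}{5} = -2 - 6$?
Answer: $i \sqrt{1041} \approx 32.265 i$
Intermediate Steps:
$f = -40$ ($f = 5 \left(-2 - 6\right) = 5 \left(-8\right) = -40$)
$m = 72$ ($m = 3 \left(5 \cdot 4 + 4\right) = 3 \left(20 + 4\right) = 3 \cdot 24 = 72$)
$X{\left(D,F \right)} = -40 + D + F$ ($X{\left(D,F \right)} = \left(D + F\right) - 40 = -40 + D + F$)
$E{\left(C,S \right)} = -12 - S$ ($E{\left(C,S \right)} = 20 - \left(-40 + 72 + S\right) = 20 - \left(32 + S\right) = -12 - S$)
$\sqrt{-990 + E{\left(53,39 \right)}} = \sqrt{-990 - 51} = \sqrt{-1041} = i \sqrt{1041}$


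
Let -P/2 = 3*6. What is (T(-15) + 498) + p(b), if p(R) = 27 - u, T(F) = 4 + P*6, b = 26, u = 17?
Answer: 296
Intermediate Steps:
P = -36 (P = -6*6 = -2*18 = -36)
T(F) = -212 (T(F) = 4 - 36*6 = 4 - 216 = -212)
p(R) = 10 (p(R) = 27 - 1*17 = 27 - 17 = 10)
(T(-15) + 498) + p(b) = (-212 + 498) + 10 = 286 + 10 = 296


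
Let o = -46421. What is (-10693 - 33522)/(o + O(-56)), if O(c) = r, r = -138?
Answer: 44215/46559 ≈ 0.94966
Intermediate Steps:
O(c) = -138
(-10693 - 33522)/(o + O(-56)) = (-10693 - 33522)/(-46421 - 138) = -44215/(-46559) = -44215*(-1/46559) = 44215/46559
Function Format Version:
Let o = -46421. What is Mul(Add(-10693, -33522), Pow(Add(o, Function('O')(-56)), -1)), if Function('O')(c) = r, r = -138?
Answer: Rational(44215, 46559) ≈ 0.94966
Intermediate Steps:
Function('O')(c) = -138
Mul(Add(-10693, -33522), Pow(Add(o, Function('O')(-56)), -1)) = Mul(Add(-10693, -33522), Pow(Add(-46421, -138), -1)) = Mul(-44215, Pow(-46559, -1)) = Mul(-44215, Rational(-1, 46559)) = Rational(44215, 46559)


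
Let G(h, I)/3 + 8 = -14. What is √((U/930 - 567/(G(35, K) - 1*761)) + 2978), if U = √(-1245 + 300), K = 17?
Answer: √(195775830163100 + 212017990*I*√105)/256370 ≈ 54.577 + 0.00030282*I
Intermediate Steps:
G(h, I) = -66 (G(h, I) = -24 + 3*(-14) = -24 - 42 = -66)
U = 3*I*√105 (U = √(-945) = 3*I*√105 ≈ 30.741*I)
√((U/930 - 567/(G(35, K) - 1*761)) + 2978) = √(((3*I*√105)/930 - 567/(-66 - 1*761)) + 2978) = √(((3*I*√105)*(1/930) - 567/(-66 - 761)) + 2978) = √((I*√105/310 - 567/(-827)) + 2978) = √((I*√105/310 - 567*(-1/827)) + 2978) = √((I*√105/310 + 567/827) + 2978) = √((567/827 + I*√105/310) + 2978) = √(2463373/827 + I*√105/310)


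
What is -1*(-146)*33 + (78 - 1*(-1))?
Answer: 4897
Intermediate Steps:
-1*(-146)*33 + (78 - 1*(-1)) = 146*33 + (78 + 1) = 4818 + 79 = 4897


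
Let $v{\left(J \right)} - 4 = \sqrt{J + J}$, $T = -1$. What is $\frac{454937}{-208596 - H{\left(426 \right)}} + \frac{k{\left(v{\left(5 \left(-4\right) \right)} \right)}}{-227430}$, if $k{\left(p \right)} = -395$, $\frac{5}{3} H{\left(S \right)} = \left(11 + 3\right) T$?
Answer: $- \frac{2871775828}{1317752163} \approx -2.1793$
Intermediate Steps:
$H{\left(S \right)} = - \frac{42}{5}$ ($H{\left(S \right)} = \frac{3 \left(11 + 3\right) \left(-1\right)}{5} = \frac{3 \cdot 14 \left(-1\right)}{5} = \frac{3}{5} \left(-14\right) = - \frac{42}{5}$)
$v{\left(J \right)} = 4 + \sqrt{2} \sqrt{J}$ ($v{\left(J \right)} = 4 + \sqrt{J + J} = 4 + \sqrt{2 J} = 4 + \sqrt{2} \sqrt{J}$)
$\frac{454937}{-208596 - H{\left(426 \right)}} + \frac{k{\left(v{\left(5 \left(-4\right) \right)} \right)}}{-227430} = \frac{454937}{-208596 - - \frac{42}{5}} - \frac{395}{-227430} = \frac{454937}{-208596 + \frac{42}{5}} - - \frac{79}{45486} = \frac{454937}{- \frac{1042938}{5}} + \frac{79}{45486} = 454937 \left(- \frac{5}{1042938}\right) + \frac{79}{45486} = - \frac{2274685}{1042938} + \frac{79}{45486} = - \frac{2871775828}{1317752163}$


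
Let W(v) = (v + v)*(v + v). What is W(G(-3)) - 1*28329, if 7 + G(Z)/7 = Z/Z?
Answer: -21273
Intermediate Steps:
G(Z) = -42 (G(Z) = -49 + 7*(Z/Z) = -49 + 7*1 = -49 + 7 = -42)
W(v) = 4*v**2 (W(v) = (2*v)*(2*v) = 4*v**2)
W(G(-3)) - 1*28329 = 4*(-42)**2 - 1*28329 = 4*1764 - 28329 = 7056 - 28329 = -21273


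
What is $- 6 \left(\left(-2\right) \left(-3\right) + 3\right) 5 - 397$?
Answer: $-667$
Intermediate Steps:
$- 6 \left(\left(-2\right) \left(-3\right) + 3\right) 5 - 397 = - 6 \left(6 + 3\right) 5 - 397 = \left(-6\right) 9 \cdot 5 - 397 = \left(-54\right) 5 - 397 = -270 - 397 = -667$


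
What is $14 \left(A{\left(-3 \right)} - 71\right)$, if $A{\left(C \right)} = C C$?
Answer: $-868$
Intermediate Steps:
$A{\left(C \right)} = C^{2}$
$14 \left(A{\left(-3 \right)} - 71\right) = 14 \left(\left(-3\right)^{2} - 71\right) = 14 \left(9 - 71\right) = 14 \left(-62\right) = -868$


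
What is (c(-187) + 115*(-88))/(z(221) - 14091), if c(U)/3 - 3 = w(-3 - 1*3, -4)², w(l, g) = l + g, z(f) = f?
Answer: 9811/13870 ≈ 0.70735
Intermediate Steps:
w(l, g) = g + l
c(U) = 309 (c(U) = 9 + 3*(-4 + (-3 - 1*3))² = 9 + 3*(-4 + (-3 - 3))² = 9 + 3*(-4 - 6)² = 9 + 3*(-10)² = 9 + 3*100 = 9 + 300 = 309)
(c(-187) + 115*(-88))/(z(221) - 14091) = (309 + 115*(-88))/(221 - 14091) = (309 - 10120)/(-13870) = -9811*(-1/13870) = 9811/13870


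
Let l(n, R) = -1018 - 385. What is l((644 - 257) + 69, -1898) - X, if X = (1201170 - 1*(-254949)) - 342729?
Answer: -1114793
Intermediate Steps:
l(n, R) = -1403
X = 1113390 (X = (1201170 + 254949) - 342729 = 1456119 - 342729 = 1113390)
l((644 - 257) + 69, -1898) - X = -1403 - 1*1113390 = -1403 - 1113390 = -1114793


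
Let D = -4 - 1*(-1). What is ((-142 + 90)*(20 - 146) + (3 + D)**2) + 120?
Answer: 6672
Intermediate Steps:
D = -3 (D = -4 + 1 = -3)
((-142 + 90)*(20 - 146) + (3 + D)**2) + 120 = ((-142 + 90)*(20 - 146) + (3 - 3)**2) + 120 = (-52*(-126) + 0**2) + 120 = (6552 + 0) + 120 = 6552 + 120 = 6672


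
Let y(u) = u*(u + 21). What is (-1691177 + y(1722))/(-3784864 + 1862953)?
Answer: -1310269/1921911 ≈ -0.68175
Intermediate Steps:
y(u) = u*(21 + u)
(-1691177 + y(1722))/(-3784864 + 1862953) = (-1691177 + 1722*(21 + 1722))/(-3784864 + 1862953) = (-1691177 + 1722*1743)/(-1921911) = (-1691177 + 3001446)*(-1/1921911) = 1310269*(-1/1921911) = -1310269/1921911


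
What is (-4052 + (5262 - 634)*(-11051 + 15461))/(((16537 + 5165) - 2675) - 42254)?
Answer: -20405428/23227 ≈ -878.52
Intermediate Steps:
(-4052 + (5262 - 634)*(-11051 + 15461))/(((16537 + 5165) - 2675) - 42254) = (-4052 + 4628*4410)/((21702 - 2675) - 42254) = (-4052 + 20409480)/(19027 - 42254) = 20405428/(-23227) = 20405428*(-1/23227) = -20405428/23227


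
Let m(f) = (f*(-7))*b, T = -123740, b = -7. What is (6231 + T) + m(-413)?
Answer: -137746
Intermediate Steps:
m(f) = 49*f (m(f) = (f*(-7))*(-7) = -7*f*(-7) = 49*f)
(6231 + T) + m(-413) = (6231 - 123740) + 49*(-413) = -117509 - 20237 = -137746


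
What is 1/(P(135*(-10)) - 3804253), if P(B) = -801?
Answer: -1/3805054 ≈ -2.6281e-7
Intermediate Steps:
1/(P(135*(-10)) - 3804253) = 1/(-801 - 3804253) = 1/(-3805054) = -1/3805054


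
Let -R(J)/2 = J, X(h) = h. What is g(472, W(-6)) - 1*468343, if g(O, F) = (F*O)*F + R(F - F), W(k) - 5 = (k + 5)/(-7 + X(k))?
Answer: -77093935/169 ≈ -4.5618e+5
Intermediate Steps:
R(J) = -2*J
W(k) = 5 + (5 + k)/(-7 + k) (W(k) = 5 + (k + 5)/(-7 + k) = 5 + (5 + k)/(-7 + k))
g(O, F) = O*F² (g(O, F) = (F*O)*F - 2*(F - F) = O*F² - 2*0 = O*F² + 0 = O*F²)
g(472, W(-6)) - 1*468343 = 472*(6*(-5 - 6)/(-7 - 6))² - 1*468343 = 472*(6*(-11)/(-13))² - 468343 = 472*(6*(-1/13)*(-11))² - 468343 = 472*(66/13)² - 468343 = 472*(4356/169) - 468343 = 2056032/169 - 468343 = -77093935/169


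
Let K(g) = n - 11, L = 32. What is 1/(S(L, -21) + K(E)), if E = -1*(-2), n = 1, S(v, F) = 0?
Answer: -1/10 ≈ -0.10000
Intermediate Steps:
E = 2
K(g) = -10 (K(g) = 1 - 11 = -10)
1/(S(L, -21) + K(E)) = 1/(0 - 10) = 1/(-10) = -1/10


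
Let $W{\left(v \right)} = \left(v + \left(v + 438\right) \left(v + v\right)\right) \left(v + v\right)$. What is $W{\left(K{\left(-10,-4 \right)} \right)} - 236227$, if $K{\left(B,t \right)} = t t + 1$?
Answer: $290331$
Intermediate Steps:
$K{\left(B,t \right)} = 1 + t^{2}$ ($K{\left(B,t \right)} = t^{2} + 1 = 1 + t^{2}$)
$W{\left(v \right)} = 2 v \left(v + 2 v \left(438 + v\right)\right)$ ($W{\left(v \right)} = \left(v + \left(438 + v\right) 2 v\right) 2 v = \left(v + 2 v \left(438 + v\right)\right) 2 v = 2 v \left(v + 2 v \left(438 + v\right)\right)$)
$W{\left(K{\left(-10,-4 \right)} \right)} - 236227 = \left(1 + \left(-4\right)^{2}\right)^{2} \left(1754 + 4 \left(1 + \left(-4\right)^{2}\right)\right) - 236227 = \left(1 + 16\right)^{2} \left(1754 + 4 \left(1 + 16\right)\right) - 236227 = 17^{2} \left(1754 + 4 \cdot 17\right) - 236227 = 289 \left(1754 + 68\right) - 236227 = 289 \cdot 1822 - 236227 = 526558 - 236227 = 290331$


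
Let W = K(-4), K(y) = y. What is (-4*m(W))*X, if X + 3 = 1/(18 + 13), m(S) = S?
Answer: -1472/31 ≈ -47.484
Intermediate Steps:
W = -4
X = -92/31 (X = -3 + 1/(18 + 13) = -3 + 1/31 = -92/31 ≈ -2.9677)
(-4*m(W))*X = -4*(-4)*(-92/31) = 16*(-92/31) = -1472/31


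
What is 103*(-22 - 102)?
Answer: -12772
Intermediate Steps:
103*(-22 - 102) = 103*(-124) = -12772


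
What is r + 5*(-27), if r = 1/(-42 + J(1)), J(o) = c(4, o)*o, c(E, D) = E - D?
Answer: -5266/39 ≈ -135.03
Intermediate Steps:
J(o) = o*(4 - o) (J(o) = (4 - o)*o = o*(4 - o))
r = -1/39 (r = 1/(-42 + 1*(4 - 1*1)) = 1/(-42 + 1*(4 - 1)) = 1/(-42 + 1*3) = 1/(-42 + 3) = 1/(-39) = -1/39 ≈ -0.025641)
r + 5*(-27) = -1/39 + 5*(-27) = -1/39 - 135 = -5266/39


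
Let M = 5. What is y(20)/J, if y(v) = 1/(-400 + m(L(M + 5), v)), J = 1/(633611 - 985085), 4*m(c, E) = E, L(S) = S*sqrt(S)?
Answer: 351474/395 ≈ 889.81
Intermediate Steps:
L(S) = S**(3/2)
m(c, E) = E/4
J = -1/351474 (J = 1/(-351474) = -1/351474 ≈ -2.8452e-6)
y(v) = 1/(-400 + v/4)
y(20)/J = (4/(-1600 + 20))/(-1/351474) = (4/(-1580))*(-351474) = (4*(-1/1580))*(-351474) = -1/395*(-351474) = 351474/395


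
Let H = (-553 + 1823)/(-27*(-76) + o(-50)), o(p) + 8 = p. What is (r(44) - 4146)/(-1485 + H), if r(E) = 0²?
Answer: 2066781/739955 ≈ 2.7931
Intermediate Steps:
o(p) = -8 + p
r(E) = 0
H = 635/997 (H = (-553 + 1823)/(-27*(-76) + (-8 - 50)) = 1270/(2052 - 58) = 1270/1994 = 1270*(1/1994) = 635/997 ≈ 0.63691)
(r(44) - 4146)/(-1485 + H) = (0 - 4146)/(-1485 + 635/997) = -4146/(-1479910/997) = -4146*(-997/1479910) = 2066781/739955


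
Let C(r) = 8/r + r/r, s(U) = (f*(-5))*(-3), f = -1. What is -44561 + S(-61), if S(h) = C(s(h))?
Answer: -668408/15 ≈ -44561.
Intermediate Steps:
s(U) = -15 (s(U) = -1*(-5)*(-3) = 5*(-3) = -15)
C(r) = 1 + 8/r (C(r) = 8/r + 1 = 1 + 8/r)
S(h) = 7/15 (S(h) = (8 - 15)/(-15) = -1/15*(-7) = 7/15)
-44561 + S(-61) = -44561 + 7/15 = -668408/15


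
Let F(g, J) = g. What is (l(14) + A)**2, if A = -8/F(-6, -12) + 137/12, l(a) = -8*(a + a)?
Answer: 714025/16 ≈ 44627.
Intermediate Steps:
l(a) = -16*a
A = 51/4 (A = -8/(-6) + 137/12 = -8*(-1/6) + 137*(1/12) = 4/3 + 137/12 = 51/4 ≈ 12.750)
(l(14) + A)**2 = (-16*14 + 51/4)**2 = (-224 + 51/4)**2 = (-845/4)**2 = 714025/16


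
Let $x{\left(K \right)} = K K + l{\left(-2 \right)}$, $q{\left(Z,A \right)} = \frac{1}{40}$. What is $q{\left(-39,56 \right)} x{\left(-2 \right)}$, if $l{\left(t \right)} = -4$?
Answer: $0$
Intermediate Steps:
$q{\left(Z,A \right)} = \frac{1}{40}$
$x{\left(K \right)} = -4 + K^{2}$ ($x{\left(K \right)} = K K - 4 = K^{2} - 4 = -4 + K^{2}$)
$q{\left(-39,56 \right)} x{\left(-2 \right)} = \frac{-4 + \left(-2\right)^{2}}{40} = \frac{-4 + 4}{40} = \frac{1}{40} \cdot 0 = 0$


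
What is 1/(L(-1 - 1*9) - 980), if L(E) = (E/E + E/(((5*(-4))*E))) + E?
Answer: -20/19781 ≈ -0.0010111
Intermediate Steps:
L(E) = 19/20 + E (L(E) = (1 + E/((-20*E))) + E = (1 + E*(-1/(20*E))) + E = (1 - 1/20) + E = 19/20 + E)
1/(L(-1 - 1*9) - 980) = 1/((19/20 + (-1 - 1*9)) - 980) = 1/((19/20 + (-1 - 9)) - 980) = 1/((19/20 - 10) - 980) = 1/(-181/20 - 980) = 1/(-19781/20) = -20/19781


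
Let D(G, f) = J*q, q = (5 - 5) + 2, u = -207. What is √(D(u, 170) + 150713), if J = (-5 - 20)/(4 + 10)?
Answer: √7384762/7 ≈ 388.21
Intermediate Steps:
q = 2 (q = 0 + 2 = 2)
J = -25/14 ≈ -1.7857
D(G, f) = -25/7 (D(G, f) = -25/14*2 = -25/7)
√(D(u, 170) + 150713) = √(-25/7 + 150713) = √(1054966/7) = √7384762/7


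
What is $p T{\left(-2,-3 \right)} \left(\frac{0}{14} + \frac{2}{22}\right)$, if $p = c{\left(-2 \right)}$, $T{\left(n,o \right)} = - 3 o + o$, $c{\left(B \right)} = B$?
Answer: $- \frac{12}{11} \approx -1.0909$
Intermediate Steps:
$T{\left(n,o \right)} = - 2 o$
$p = -2$
$p T{\left(-2,-3 \right)} \left(\frac{0}{14} + \frac{2}{22}\right) = - 2 \left(\left(-2\right) \left(-3\right)\right) \left(\frac{0}{14} + \frac{2}{22}\right) = \left(-2\right) 6 \left(0 \cdot \frac{1}{14} + 2 \cdot \frac{1}{22}\right) = - 12 \left(0 + \frac{1}{11}\right) = \left(-12\right) \frac{1}{11} = - \frac{12}{11}$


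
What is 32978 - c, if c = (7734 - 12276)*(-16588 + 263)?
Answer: -74115172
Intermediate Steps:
c = 74148150 (c = -4542*(-16325) = 74148150)
32978 - c = 32978 - 1*74148150 = 32978 - 74148150 = -74115172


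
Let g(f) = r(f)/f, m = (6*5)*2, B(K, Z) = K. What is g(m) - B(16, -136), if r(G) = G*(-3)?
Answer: -19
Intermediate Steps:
r(G) = -3*G
m = 60 (m = 30*2 = 60)
g(f) = -3 (g(f) = (-3*f)/f = -3)
g(m) - B(16, -136) = -3 - 1*16 = -3 - 16 = -19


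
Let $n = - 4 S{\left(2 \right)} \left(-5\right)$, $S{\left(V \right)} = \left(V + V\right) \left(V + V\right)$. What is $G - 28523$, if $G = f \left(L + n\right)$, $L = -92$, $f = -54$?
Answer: $-40835$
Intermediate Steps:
$S{\left(V \right)} = 4 V^{2}$ ($S{\left(V \right)} = 2 V 2 V = 4 V^{2}$)
$n = 320$ ($n = - 4 \cdot 4 \cdot 2^{2} \left(-5\right) = - 4 \cdot 4 \cdot 4 \left(-5\right) = \left(-4\right) 16 \left(-5\right) = \left(-64\right) \left(-5\right) = 320$)
$G = -12312$ ($G = - 54 \left(-92 + 320\right) = \left(-54\right) 228 = -12312$)
$G - 28523 = -12312 - 28523 = -40835$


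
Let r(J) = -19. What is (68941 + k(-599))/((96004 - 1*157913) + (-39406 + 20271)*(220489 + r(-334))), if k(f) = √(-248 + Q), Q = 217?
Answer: -68941/4218755359 - I*√31/4218755359 ≈ -1.6342e-5 - 1.3198e-9*I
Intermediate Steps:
k(f) = I*√31 (k(f) = √(-248 + 217) = √(-31) = I*√31)
(68941 + k(-599))/((96004 - 1*157913) + (-39406 + 20271)*(220489 + r(-334))) = (68941 + I*√31)/((96004 - 1*157913) + (-39406 + 20271)*(220489 - 19)) = (68941 + I*√31)/((96004 - 157913) - 19135*220470) = (68941 + I*√31)/(-61909 - 4218693450) = (68941 + I*√31)/(-4218755359) = (68941 + I*√31)*(-1/4218755359) = -68941/4218755359 - I*√31/4218755359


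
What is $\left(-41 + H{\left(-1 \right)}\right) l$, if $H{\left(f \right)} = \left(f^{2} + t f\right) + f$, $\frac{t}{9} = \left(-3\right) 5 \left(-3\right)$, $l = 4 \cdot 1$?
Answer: $-1784$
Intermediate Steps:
$l = 4$
$t = 405$ ($t = 9 \left(-3\right) 5 \left(-3\right) = 9 \left(\left(-15\right) \left(-3\right)\right) = 9 \cdot 45 = 405$)
$H{\left(f \right)} = f^{2} + 406 f$ ($H{\left(f \right)} = \left(f^{2} + 405 f\right) + f = f^{2} + 406 f$)
$\left(-41 + H{\left(-1 \right)}\right) l = \left(-41 - \left(406 - 1\right)\right) 4 = \left(-41 - 405\right) 4 = \left(-446\right) 4 = -1784$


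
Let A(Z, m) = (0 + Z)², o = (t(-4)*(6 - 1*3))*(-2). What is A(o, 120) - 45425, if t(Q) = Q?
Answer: -44849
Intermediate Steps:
o = 24 (o = -4*(6 - 1*3)*(-2) = -4*(6 - 3)*(-2) = -4*3*(-2) = -12*(-2) = 24)
A(Z, m) = Z²
A(o, 120) - 45425 = 24² - 45425 = 576 - 45425 = -44849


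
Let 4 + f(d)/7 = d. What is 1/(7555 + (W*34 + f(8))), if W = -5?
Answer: 1/7413 ≈ 0.00013490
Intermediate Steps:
f(d) = -28 + 7*d
1/(7555 + (W*34 + f(8))) = 1/(7555 + (-5*34 + (-28 + 7*8))) = 1/(7555 + (-170 + (-28 + 56))) = 1/(7555 + (-170 + 28)) = 1/(7555 - 142) = 1/7413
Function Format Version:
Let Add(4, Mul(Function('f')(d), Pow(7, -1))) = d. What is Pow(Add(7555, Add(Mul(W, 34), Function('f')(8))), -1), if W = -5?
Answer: Rational(1, 7413) ≈ 0.00013490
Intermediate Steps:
Function('f')(d) = Add(-28, Mul(7, d))
Pow(Add(7555, Add(Mul(W, 34), Function('f')(8))), -1) = Pow(Add(7555, Add(Mul(-5, 34), Add(-28, Mul(7, 8)))), -1) = Pow(Add(7555, Add(-170, Add(-28, 56))), -1) = Pow(Add(7555, Add(-170, 28)), -1) = Pow(Add(7555, -142), -1) = Pow(7413, -1) = Rational(1, 7413)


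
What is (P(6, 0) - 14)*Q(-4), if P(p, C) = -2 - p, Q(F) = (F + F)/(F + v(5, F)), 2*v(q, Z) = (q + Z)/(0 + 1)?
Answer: -352/7 ≈ -50.286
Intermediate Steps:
v(q, Z) = Z/2 + q/2 (v(q, Z) = ((q + Z)/(0 + 1))/2 = ((Z + q)/1)/2 = ((Z + q)*1)/2 = (Z + q)/2 = Z/2 + q/2)
Q(F) = 2*F/(5/2 + 3*F/2) (Q(F) = (F + F)/(F + (F/2 + (½)*5)) = (2*F)/(F + (F/2 + 5/2)) = (2*F)/(F + (5/2 + F/2)) = (2*F)/(5/2 + 3*F/2) = 2*F/(5/2 + 3*F/2))
(P(6, 0) - 14)*Q(-4) = ((-2 - 1*6) - 14)*(4*(-4)/(5 + 3*(-4))) = ((-2 - 6) - 14)*(4*(-4)/(5 - 12)) = (-8 - 14)*(4*(-4)/(-7)) = -88*(-4)*(-1)/7 = -22*16/7 = -352/7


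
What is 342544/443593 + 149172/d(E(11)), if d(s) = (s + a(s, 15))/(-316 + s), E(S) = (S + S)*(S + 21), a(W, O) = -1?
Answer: 36521824960/443593 ≈ 82332.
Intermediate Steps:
E(S) = 2*S*(21 + S) (E(S) = (2*S)*(21 + S) = 2*S*(21 + S))
d(s) = (-1 + s)/(-316 + s) (d(s) = (s - 1)/(-316 + s) = (-1 + s)/(-316 + s))
342544/443593 + 149172/d(E(11)) = 342544/443593 + 149172/(((-1 + 2*11*(21 + 11))/(-316 + 2*11*(21 + 11)))) = 342544*(1/443593) + 149172/(((-1 + 2*11*32)/(-316 + 2*11*32))) = 342544/443593 + 149172/(((-1 + 704)/(-316 + 704))) = 342544/443593 + 149172/((703/388)) = 342544/443593 + 149172/(((1/388)*703)) = 342544/443593 + 149172/(703/388) = 342544/443593 + 149172*(388/703) = 342544/443593 + 57878736/703 = 36521824960/443593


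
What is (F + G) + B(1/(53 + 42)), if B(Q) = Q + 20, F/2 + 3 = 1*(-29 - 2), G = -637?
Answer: -65074/95 ≈ -684.99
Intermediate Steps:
F = -68 (F = -6 + 2*(1*(-29 - 2)) = -6 + 2*(1*(-31)) = -6 + 2*(-31) = -6 - 62 = -68)
B(Q) = 20 + Q
(F + G) + B(1/(53 + 42)) = (-68 - 637) + (20 + 1/(53 + 42)) = -705 + (20 + 1/95) = -705 + 1901/95 = -65074/95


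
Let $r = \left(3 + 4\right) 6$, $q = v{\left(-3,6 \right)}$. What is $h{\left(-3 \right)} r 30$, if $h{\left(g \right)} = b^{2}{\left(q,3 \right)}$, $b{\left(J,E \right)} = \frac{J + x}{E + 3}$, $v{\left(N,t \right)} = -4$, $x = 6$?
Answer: $140$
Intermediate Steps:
$q = -4$
$r = 42$ ($r = 7 \cdot 6 = 42$)
$b{\left(J,E \right)} = \frac{6 + J}{3 + E}$ ($b{\left(J,E \right)} = \frac{J + 6}{E + 3} = \frac{6 + J}{3 + E}$)
$h{\left(g \right)} = \frac{1}{9}$ ($h{\left(g \right)} = \left(\frac{6 - 4}{3 + 3}\right)^{2} = \left(\frac{1}{6} \cdot 2\right)^{2} = \left(\frac{1}{3}\right)^{2} = \frac{1}{9}$)
$h{\left(-3 \right)} r 30 = \frac{1}{9} \cdot 42 \cdot 30 = \frac{14}{3} \cdot 30 = 140$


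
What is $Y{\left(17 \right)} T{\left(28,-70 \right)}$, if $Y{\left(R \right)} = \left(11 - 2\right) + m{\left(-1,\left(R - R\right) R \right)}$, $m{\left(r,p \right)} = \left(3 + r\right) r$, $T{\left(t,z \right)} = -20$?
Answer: $-140$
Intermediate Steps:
$m{\left(r,p \right)} = r \left(3 + r\right)$
$Y{\left(R \right)} = 7$ ($Y{\left(R \right)} = \left(11 - 2\right) - \left(3 - 1\right) = 9 - 2 = 7$)
$Y{\left(17 \right)} T{\left(28,-70 \right)} = 7 \left(-20\right) = -140$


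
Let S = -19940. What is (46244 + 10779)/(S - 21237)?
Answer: -57023/41177 ≈ -1.3848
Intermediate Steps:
(46244 + 10779)/(S - 21237) = (46244 + 10779)/(-19940 - 21237) = 57023/(-41177) = 57023*(-1/41177) = -57023/41177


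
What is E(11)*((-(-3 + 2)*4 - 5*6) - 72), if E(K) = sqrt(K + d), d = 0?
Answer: -98*sqrt(11) ≈ -325.03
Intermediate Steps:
E(K) = sqrt(K) (E(K) = sqrt(K + 0) = sqrt(K))
E(11)*((-(-3 + 2)*4 - 5*6) - 72) = sqrt(11)*((-(-3 + 2)*4 - 5*6) - 72) = sqrt(11)*((-(-1)*4 - 30) - 72) = sqrt(11)*((-1*(-4) - 30) - 72) = sqrt(11)*((4 - 30) - 72) = sqrt(11)*(-26 - 72) = sqrt(11)*(-98) = -98*sqrt(11)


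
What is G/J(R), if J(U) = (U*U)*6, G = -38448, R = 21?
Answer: -712/49 ≈ -14.531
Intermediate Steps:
J(U) = 6*U² (J(U) = U²*6 = 6*U²)
G/J(R) = -38448/(6*21²) = -38448/(6*441) = -38448/2646 = -38448*1/2646 = -712/49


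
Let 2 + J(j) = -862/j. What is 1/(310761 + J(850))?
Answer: 425/132072144 ≈ 3.2179e-6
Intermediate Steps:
J(j) = -2 - 862/j
1/(310761 + J(850)) = 1/(310761 + (-2 - 862/850)) = 1/(310761 + (-2 - 862*1/850)) = 1/(310761 + (-2 - 431/425)) = 1/(310761 - 1281/425) = 1/(132072144/425) = 425/132072144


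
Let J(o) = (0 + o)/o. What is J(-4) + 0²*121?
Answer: 1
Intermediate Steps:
J(o) = 1 (J(o) = o/o = 1)
J(-4) + 0²*121 = 1 + 0²*121 = 1 + 0*121 = 1 + 0 = 1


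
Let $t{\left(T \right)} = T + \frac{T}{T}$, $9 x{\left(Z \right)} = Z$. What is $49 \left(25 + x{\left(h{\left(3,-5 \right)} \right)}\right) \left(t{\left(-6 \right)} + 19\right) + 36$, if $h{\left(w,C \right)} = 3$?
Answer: $\frac{52244}{3} \approx 17415.0$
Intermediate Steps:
$x{\left(Z \right)} = \frac{Z}{9}$
$t{\left(T \right)} = 1 + T$ ($t{\left(T \right)} = T + 1 = 1 + T$)
$49 \left(25 + x{\left(h{\left(3,-5 \right)} \right)}\right) \left(t{\left(-6 \right)} + 19\right) + 36 = 49 \left(25 + \frac{1}{9} \cdot 3\right) \left(\left(1 - 6\right) + 19\right) + 36 = 49 \left(25 + \frac{1}{3}\right) \left(-5 + 19\right) + 36 = 49 \cdot \frac{76}{3} \cdot 14 + 36 = 49 \cdot \frac{1064}{3} + 36 = \frac{52136}{3} + 36 = \frac{52244}{3}$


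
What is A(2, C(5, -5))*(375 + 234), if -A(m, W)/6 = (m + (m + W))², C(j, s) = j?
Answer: -295974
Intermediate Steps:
A(m, W) = -6*(W + 2*m)² (A(m, W) = -6*(m + (m + W))² = -6*(m + (W + m))² = -6*(W + 2*m)²)
A(2, C(5, -5))*(375 + 234) = (-6*(5 + 2*2)²)*(375 + 234) = -6*(5 + 4)²*609 = -6*9²*609 = -6*81*609 = -486*609 = -295974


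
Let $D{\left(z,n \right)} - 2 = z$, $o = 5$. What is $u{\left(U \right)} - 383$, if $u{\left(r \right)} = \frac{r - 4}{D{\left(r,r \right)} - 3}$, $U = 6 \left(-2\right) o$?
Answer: $- \frac{23299}{61} \approx -381.95$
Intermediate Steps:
$U = -60$ ($U = 6 \left(-2\right) 5 = \left(-12\right) 5 = -60$)
$D{\left(z,n \right)} = 2 + z$
$u{\left(r \right)} = \frac{-4 + r}{-1 + r}$ ($u{\left(r \right)} = \frac{r - 4}{\left(2 + r\right) - 3} = \frac{-4 + r}{-1 + r}$)
$u{\left(U \right)} - 383 = \frac{-4 - 60}{-1 - 60} - 383 = \frac{1}{-61} \left(-64\right) - 383 = \left(- \frac{1}{61}\right) \left(-64\right) - 383 = \frac{64}{61} - 383 = - \frac{23299}{61}$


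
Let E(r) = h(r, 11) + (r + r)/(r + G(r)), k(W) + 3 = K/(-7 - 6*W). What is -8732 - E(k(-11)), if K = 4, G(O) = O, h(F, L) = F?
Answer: -515074/59 ≈ -8730.1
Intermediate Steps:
k(W) = -3 + 4/(-7 - 6*W)
E(r) = 1 + r (E(r) = r + (r + r)/(r + r) = r + (2*r)/((2*r)) = r + (2*r)*(1/(2*r)) = r + 1 = 1 + r)
-8732 - E(k(-11)) = -8732 - (1 + (-25 - 18*(-11))/(7 + 6*(-11))) = -8732 - (1 + (-25 + 198)/(7 - 66)) = -8732 - (1 + 173/(-59)) = -8732 - (1 - 1/59*173) = -8732 - (1 - 173/59) = -8732 - 1*(-114/59) = -8732 + 114/59 = -515074/59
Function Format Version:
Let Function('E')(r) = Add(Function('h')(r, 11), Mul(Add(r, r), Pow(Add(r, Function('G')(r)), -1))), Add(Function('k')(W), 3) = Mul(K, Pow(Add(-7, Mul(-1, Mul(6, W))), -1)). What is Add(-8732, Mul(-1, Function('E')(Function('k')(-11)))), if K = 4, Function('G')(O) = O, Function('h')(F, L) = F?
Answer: Rational(-515074, 59) ≈ -8730.1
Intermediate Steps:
Function('k')(W) = Add(-3, Mul(4, Pow(Add(-7, Mul(-6, W)), -1))) (Function('k')(W) = Add(-3, Mul(4, Pow(Add(-7, Mul(-1, Mul(6, W))), -1))) = Add(-3, Mul(4, Pow(Add(-7, Mul(-6, W)), -1))))
Function('E')(r) = Add(1, r) (Function('E')(r) = Add(r, Mul(Add(r, r), Pow(Add(r, r), -1))) = Add(r, Mul(Mul(2, r), Pow(Mul(2, r), -1))) = Add(r, Mul(Mul(2, r), Mul(Rational(1, 2), Pow(r, -1)))) = Add(r, 1) = Add(1, r))
Add(-8732, Mul(-1, Function('E')(Function('k')(-11)))) = Add(-8732, Mul(-1, Add(1, Mul(Pow(Add(7, Mul(6, -11)), -1), Add(-25, Mul(-18, -11)))))) = Add(-8732, Mul(-1, Add(1, Mul(Pow(Add(7, -66), -1), Add(-25, 198))))) = Add(-8732, Mul(-1, Add(1, Mul(Pow(-59, -1), 173)))) = Add(-8732, Mul(-1, Add(1, Mul(Rational(-1, 59), 173)))) = Add(-8732, Mul(-1, Add(1, Rational(-173, 59)))) = Add(-8732, Mul(-1, Rational(-114, 59))) = Add(-8732, Rational(114, 59)) = Rational(-515074, 59)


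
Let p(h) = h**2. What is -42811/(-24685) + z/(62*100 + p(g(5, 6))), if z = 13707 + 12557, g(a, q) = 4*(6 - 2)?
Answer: 115589332/19920795 ≈ 5.8024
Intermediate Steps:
g(a, q) = 16 (g(a, q) = 4*4 = 16)
z = 26264
-42811/(-24685) + z/(62*100 + p(g(5, 6))) = -42811/(-24685) + 26264/(62*100 + 16**2) = -42811*(-1/24685) + 26264/(6200 + 256) = 42811/24685 + 26264/6456 = 42811/24685 + 26264*(1/6456) = 42811/24685 + 3283/807 = 115589332/19920795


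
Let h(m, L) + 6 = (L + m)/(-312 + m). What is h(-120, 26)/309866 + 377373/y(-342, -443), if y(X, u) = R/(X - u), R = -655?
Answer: -2551055313802783/43839841680 ≈ -58190.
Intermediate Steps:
h(m, L) = -6 + (L + m)/(-312 + m)
y(X, u) = -655/(X - u)
h(-120, 26)/309866 + 377373/y(-342, -443) = ((1872 + 26 - 5*(-120))/(-312 - 120))/309866 + 377373/((655/(-443 - 1*(-342)))) = ((1872 + 26 + 600)/(-432))*(1/309866) + 377373/((655/(-443 + 342))) = -1/432*2498*(1/309866) + 377373/((655/(-101))) = -1249/216*1/309866 + 377373/((655*(-1/101))) = -1249/66931056 + 377373/(-655/101) = -1249/66931056 + 377373*(-101/655) = -1249/66931056 - 38114673/655 = -2551055313802783/43839841680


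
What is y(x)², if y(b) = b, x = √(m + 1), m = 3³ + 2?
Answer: 30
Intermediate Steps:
m = 29 (m = 27 + 2 = 29)
x = √30 (x = √(29 + 1) = √30 ≈ 5.4772)
y(x)² = (√30)² = 30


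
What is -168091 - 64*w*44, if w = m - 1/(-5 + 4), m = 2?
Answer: -176539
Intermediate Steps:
w = 3 (w = 2 - 1/(-5 + 4) = 2 - 1/(-1) = 2 - 1*(-1) = 2 + 1 = 3)
-168091 - 64*w*44 = -168091 - 64*3*44 = -168091 - 192*44 = -168091 - 1*8448 = -168091 - 8448 = -176539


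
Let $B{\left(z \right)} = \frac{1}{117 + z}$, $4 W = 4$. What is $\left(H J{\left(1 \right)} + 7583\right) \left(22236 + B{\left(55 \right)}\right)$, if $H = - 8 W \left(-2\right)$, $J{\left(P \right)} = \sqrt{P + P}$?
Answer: $\frac{29001888719}{172} + \frac{15298372 \sqrt{2}}{43} \approx 1.6912 \cdot 10^{8}$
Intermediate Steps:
$W = 1$ ($W = \frac{1}{4} \cdot 4 = 1$)
$J{\left(P \right)} = \sqrt{2} \sqrt{P}$ ($J{\left(P \right)} = \sqrt{2 P} = \sqrt{2} \sqrt{P}$)
$H = 16$ ($H = \left(-8\right) 1 \left(-2\right) = \left(-8\right) \left(-2\right) = 16$)
$\left(H J{\left(1 \right)} + 7583\right) \left(22236 + B{\left(55 \right)}\right) = \left(16 \sqrt{2} \sqrt{1} + 7583\right) \left(22236 + \frac{1}{117 + 55}\right) = \left(16 \sqrt{2} \cdot 1 + 7583\right) \left(22236 + \frac{1}{172}\right) = \left(16 \sqrt{2} + 7583\right) \left(22236 + \frac{1}{172}\right) = \left(7583 + 16 \sqrt{2}\right) \frac{3824593}{172} = \frac{29001888719}{172} + \frac{15298372 \sqrt{2}}{43}$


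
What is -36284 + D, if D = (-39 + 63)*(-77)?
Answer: -38132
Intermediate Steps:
D = -1848 (D = 24*(-77) = -1848)
-36284 + D = -36284 - 1848 = -38132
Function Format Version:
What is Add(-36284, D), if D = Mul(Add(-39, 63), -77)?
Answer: -38132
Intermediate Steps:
D = -1848 (D = Mul(24, -77) = -1848)
Add(-36284, D) = Add(-36284, -1848) = -38132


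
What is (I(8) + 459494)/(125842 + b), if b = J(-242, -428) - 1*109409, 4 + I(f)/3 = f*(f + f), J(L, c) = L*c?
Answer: 459866/120009 ≈ 3.8319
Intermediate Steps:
I(f) = -12 + 6*f² (I(f) = -12 + 3*(f*(f + f)) = -12 + 3*(f*(2*f)) = -12 + 3*(2*f²) = -12 + 6*f²)
b = -5833 (b = -242*(-428) - 1*109409 = 103576 - 109409 = -5833)
(I(8) + 459494)/(125842 + b) = ((-12 + 6*8²) + 459494)/(125842 - 5833) = ((-12 + 6*64) + 459494)/120009 = ((-12 + 384) + 459494)*(1/120009) = (372 + 459494)*(1/120009) = 459866*(1/120009) = 459866/120009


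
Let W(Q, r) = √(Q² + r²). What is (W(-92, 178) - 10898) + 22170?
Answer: 11272 + 2*√10037 ≈ 11472.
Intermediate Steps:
(W(-92, 178) - 10898) + 22170 = (√((-92)² + 178²) - 10898) + 22170 = (√(8464 + 31684) - 10898) + 22170 = (√40148 - 10898) + 22170 = (2*√10037 - 10898) + 22170 = (-10898 + 2*√10037) + 22170 = 11272 + 2*√10037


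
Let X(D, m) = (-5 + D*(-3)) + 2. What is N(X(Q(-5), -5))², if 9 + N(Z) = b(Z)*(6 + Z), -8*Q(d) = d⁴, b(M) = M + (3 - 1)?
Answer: 12566011150449/4096 ≈ 3.0679e+9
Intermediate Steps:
b(M) = 2 + M (b(M) = M + 2 = 2 + M)
Q(d) = -d⁴/8
X(D, m) = -3 - 3*D (X(D, m) = (-5 - 3*D) + 2 = -3 - 3*D)
N(Z) = -9 + (2 + Z)*(6 + Z)
N(X(Q(-5), -5))² = (3 + (-3 - (-3)*(-5)⁴/8)² + 8*(-3 - (-3)*(-5)⁴/8))² = (3 + (-3 - (-3)*625/8)² + 8*(-3 - (-3)*625/8))² = (3 + (-3 - 3*(-625/8))² + 8*(-3 - 3*(-625/8)))² = (3 + (-3 + 1875/8)² + 8*(-3 + 1875/8))² = (3 + (1851/8)² + 8*(1851/8))² = (3 + 3426201/64 + 1851)² = (3544857/64)² = 12566011150449/4096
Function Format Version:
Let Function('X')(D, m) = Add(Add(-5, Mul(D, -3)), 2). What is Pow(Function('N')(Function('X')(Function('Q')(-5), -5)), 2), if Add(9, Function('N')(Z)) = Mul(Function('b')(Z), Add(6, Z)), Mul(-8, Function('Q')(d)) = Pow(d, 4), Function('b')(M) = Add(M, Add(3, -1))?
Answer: Rational(12566011150449, 4096) ≈ 3.0679e+9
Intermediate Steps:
Function('b')(M) = Add(2, M) (Function('b')(M) = Add(M, 2) = Add(2, M))
Function('Q')(d) = Mul(Rational(-1, 8), Pow(d, 4))
Function('X')(D, m) = Add(-3, Mul(-3, D)) (Function('X')(D, m) = Add(Add(-5, Mul(-3, D)), 2) = Add(-3, Mul(-3, D)))
Function('N')(Z) = Add(-9, Mul(Add(2, Z), Add(6, Z)))
Pow(Function('N')(Function('X')(Function('Q')(-5), -5)), 2) = Pow(Add(3, Pow(Add(-3, Mul(-3, Mul(Rational(-1, 8), Pow(-5, 4)))), 2), Mul(8, Add(-3, Mul(-3, Mul(Rational(-1, 8), Pow(-5, 4)))))), 2) = Pow(Add(3, Pow(Add(-3, Mul(-3, Mul(Rational(-1, 8), 625))), 2), Mul(8, Add(-3, Mul(-3, Mul(Rational(-1, 8), 625))))), 2) = Pow(Add(3, Pow(Add(-3, Mul(-3, Rational(-625, 8))), 2), Mul(8, Add(-3, Mul(-3, Rational(-625, 8))))), 2) = Pow(Add(3, Pow(Add(-3, Rational(1875, 8)), 2), Mul(8, Add(-3, Rational(1875, 8)))), 2) = Pow(Add(3, Pow(Rational(1851, 8), 2), Mul(8, Rational(1851, 8))), 2) = Pow(Add(3, Rational(3426201, 64), 1851), 2) = Pow(Rational(3544857, 64), 2) = Rational(12566011150449, 4096)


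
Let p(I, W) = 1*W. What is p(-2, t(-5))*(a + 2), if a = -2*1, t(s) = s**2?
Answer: 0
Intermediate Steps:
p(I, W) = W
a = -2
p(-2, t(-5))*(a + 2) = (-5)**2*(-2 + 2) = 25*0 = 0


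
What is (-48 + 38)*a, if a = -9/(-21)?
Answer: -30/7 ≈ -4.2857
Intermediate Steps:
a = 3/7 (a = -9*(-1/21) = 3/7 ≈ 0.42857)
(-48 + 38)*a = (-48 + 38)*(3/7) = -10*3/7 = -30/7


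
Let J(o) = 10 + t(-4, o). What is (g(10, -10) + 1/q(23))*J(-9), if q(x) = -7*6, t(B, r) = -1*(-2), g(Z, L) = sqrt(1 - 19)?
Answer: -2/7 + 36*I*sqrt(2) ≈ -0.28571 + 50.912*I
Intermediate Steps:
g(Z, L) = 3*I*sqrt(2) (g(Z, L) = sqrt(-18) = 3*I*sqrt(2))
t(B, r) = 2
q(x) = -42
J(o) = 12 (J(o) = 10 + 2 = 12)
(g(10, -10) + 1/q(23))*J(-9) = (3*I*sqrt(2) + 1/(-42))*12 = (3*I*sqrt(2) - 1/42)*12 = (-1/42 + 3*I*sqrt(2))*12 = -2/7 + 36*I*sqrt(2)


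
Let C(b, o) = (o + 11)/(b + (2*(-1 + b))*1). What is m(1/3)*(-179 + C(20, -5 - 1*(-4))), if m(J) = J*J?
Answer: -5186/261 ≈ -19.870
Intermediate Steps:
C(b, o) = (11 + o)/(-2 + 3*b) (C(b, o) = (11 + o)/(b + (-2 + 2*b)*1) = (11 + o)/(b + (-2 + 2*b)) = (11 + o)/(-2 + 3*b))
m(J) = J²
m(1/3)*(-179 + C(20, -5 - 1*(-4))) = (1/3)²*(-179 + (11 + (-5 - 1*(-4)))/(-2 + 3*20)) = (⅓)²*(-179 + (11 + (-5 + 4))/(-2 + 60)) = (-179 + (11 - 1)/58)/9 = (-179 + (1/58)*10)/9 = (-179 + 5/29)/9 = (⅑)*(-5186/29) = -5186/261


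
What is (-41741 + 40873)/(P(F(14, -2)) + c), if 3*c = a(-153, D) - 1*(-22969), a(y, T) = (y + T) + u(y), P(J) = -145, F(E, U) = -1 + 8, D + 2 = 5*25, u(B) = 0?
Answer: -651/5626 ≈ -0.11571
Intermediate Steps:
D = 123 (D = -2 + 5*25 = -2 + 125 = 123)
F(E, U) = 7
a(y, T) = T + y (a(y, T) = (y + T) + 0 = (T + y) + 0 = T + y)
c = 22939/3 (c = ((123 - 153) - 1*(-22969))/3 = (-30 + 22969)/3 = (1/3)*22939 = 22939/3 ≈ 7646.3)
(-41741 + 40873)/(P(F(14, -2)) + c) = (-41741 + 40873)/(-145 + 22939/3) = -868/22504/3 = -868*3/22504 = -651/5626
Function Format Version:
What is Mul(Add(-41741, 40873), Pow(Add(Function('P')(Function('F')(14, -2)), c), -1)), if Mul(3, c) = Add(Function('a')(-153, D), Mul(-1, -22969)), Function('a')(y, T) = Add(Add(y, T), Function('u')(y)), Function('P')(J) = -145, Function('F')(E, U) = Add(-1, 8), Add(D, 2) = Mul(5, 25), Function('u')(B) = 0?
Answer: Rational(-651, 5626) ≈ -0.11571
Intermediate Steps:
D = 123 (D = Add(-2, Mul(5, 25)) = Add(-2, 125) = 123)
Function('F')(E, U) = 7
Function('a')(y, T) = Add(T, y) (Function('a')(y, T) = Add(Add(y, T), 0) = Add(Add(T, y), 0) = Add(T, y))
c = Rational(22939, 3) (c = Mul(Rational(1, 3), Add(Add(123, -153), Mul(-1, -22969))) = Mul(Rational(1, 3), Add(-30, 22969)) = Mul(Rational(1, 3), 22939) = Rational(22939, 3) ≈ 7646.3)
Mul(Add(-41741, 40873), Pow(Add(Function('P')(Function('F')(14, -2)), c), -1)) = Mul(Add(-41741, 40873), Pow(Add(-145, Rational(22939, 3)), -1)) = Mul(-868, Pow(Rational(22504, 3), -1)) = Mul(-868, Rational(3, 22504)) = Rational(-651, 5626)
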